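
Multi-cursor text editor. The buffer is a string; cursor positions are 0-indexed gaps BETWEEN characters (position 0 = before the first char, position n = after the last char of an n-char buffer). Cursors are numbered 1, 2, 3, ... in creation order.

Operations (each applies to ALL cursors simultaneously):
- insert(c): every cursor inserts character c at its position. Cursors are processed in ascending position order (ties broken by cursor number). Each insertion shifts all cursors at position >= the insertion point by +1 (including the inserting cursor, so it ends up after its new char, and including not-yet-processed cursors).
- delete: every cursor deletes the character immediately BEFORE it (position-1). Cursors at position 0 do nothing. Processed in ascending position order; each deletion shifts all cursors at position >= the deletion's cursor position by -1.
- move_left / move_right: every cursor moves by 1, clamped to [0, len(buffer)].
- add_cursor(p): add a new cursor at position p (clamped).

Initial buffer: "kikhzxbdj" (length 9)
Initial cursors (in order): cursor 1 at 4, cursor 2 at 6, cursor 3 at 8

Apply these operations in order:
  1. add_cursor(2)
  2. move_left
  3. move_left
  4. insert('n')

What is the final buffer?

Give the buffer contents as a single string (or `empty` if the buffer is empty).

After op 1 (add_cursor(2)): buffer="kikhzxbdj" (len 9), cursors c4@2 c1@4 c2@6 c3@8, authorship .........
After op 2 (move_left): buffer="kikhzxbdj" (len 9), cursors c4@1 c1@3 c2@5 c3@7, authorship .........
After op 3 (move_left): buffer="kikhzxbdj" (len 9), cursors c4@0 c1@2 c2@4 c3@6, authorship .........
After op 4 (insert('n')): buffer="nkinkhnzxnbdj" (len 13), cursors c4@1 c1@4 c2@7 c3@10, authorship 4..1..2..3...

Answer: nkinkhnzxnbdj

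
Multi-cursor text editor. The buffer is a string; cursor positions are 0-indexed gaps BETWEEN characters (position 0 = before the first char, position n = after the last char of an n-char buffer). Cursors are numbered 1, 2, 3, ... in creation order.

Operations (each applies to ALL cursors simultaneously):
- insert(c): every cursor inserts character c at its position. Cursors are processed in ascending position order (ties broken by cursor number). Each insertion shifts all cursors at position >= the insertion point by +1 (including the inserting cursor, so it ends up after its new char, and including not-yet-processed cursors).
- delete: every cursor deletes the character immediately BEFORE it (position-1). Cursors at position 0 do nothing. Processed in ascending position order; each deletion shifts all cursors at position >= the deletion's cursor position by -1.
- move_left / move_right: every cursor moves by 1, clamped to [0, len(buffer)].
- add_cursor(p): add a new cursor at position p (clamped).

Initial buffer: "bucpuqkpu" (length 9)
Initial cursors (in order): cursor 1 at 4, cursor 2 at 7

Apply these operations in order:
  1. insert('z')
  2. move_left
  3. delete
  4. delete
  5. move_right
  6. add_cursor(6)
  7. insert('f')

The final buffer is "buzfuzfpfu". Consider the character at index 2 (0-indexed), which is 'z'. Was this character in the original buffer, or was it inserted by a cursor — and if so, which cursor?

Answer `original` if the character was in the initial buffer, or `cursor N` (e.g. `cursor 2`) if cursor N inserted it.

After op 1 (insert('z')): buffer="bucpzuqkzpu" (len 11), cursors c1@5 c2@9, authorship ....1...2..
After op 2 (move_left): buffer="bucpzuqkzpu" (len 11), cursors c1@4 c2@8, authorship ....1...2..
After op 3 (delete): buffer="buczuqzpu" (len 9), cursors c1@3 c2@6, authorship ...1..2..
After op 4 (delete): buffer="buzuzpu" (len 7), cursors c1@2 c2@4, authorship ..1.2..
After op 5 (move_right): buffer="buzuzpu" (len 7), cursors c1@3 c2@5, authorship ..1.2..
After op 6 (add_cursor(6)): buffer="buzuzpu" (len 7), cursors c1@3 c2@5 c3@6, authorship ..1.2..
After op 7 (insert('f')): buffer="buzfuzfpfu" (len 10), cursors c1@4 c2@7 c3@9, authorship ..11.22.3.
Authorship (.=original, N=cursor N): . . 1 1 . 2 2 . 3 .
Index 2: author = 1

Answer: cursor 1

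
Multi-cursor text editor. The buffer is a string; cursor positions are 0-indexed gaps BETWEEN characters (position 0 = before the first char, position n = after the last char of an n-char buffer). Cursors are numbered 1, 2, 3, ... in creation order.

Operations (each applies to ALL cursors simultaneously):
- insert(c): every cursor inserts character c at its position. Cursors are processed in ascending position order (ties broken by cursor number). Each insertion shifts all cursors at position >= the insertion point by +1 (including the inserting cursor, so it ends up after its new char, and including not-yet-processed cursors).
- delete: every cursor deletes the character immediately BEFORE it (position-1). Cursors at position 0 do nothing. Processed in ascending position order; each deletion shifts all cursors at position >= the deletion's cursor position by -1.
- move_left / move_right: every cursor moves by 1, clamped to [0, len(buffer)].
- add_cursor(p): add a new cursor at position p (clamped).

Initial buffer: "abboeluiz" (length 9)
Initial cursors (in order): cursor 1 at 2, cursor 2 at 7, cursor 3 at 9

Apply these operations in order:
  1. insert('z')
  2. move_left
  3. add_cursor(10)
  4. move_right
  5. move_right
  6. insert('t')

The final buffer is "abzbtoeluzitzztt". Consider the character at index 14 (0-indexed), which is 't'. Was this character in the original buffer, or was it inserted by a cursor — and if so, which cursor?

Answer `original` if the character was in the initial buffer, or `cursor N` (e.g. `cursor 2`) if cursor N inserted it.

After op 1 (insert('z')): buffer="abzboeluzizz" (len 12), cursors c1@3 c2@9 c3@12, authorship ..1.....2..3
After op 2 (move_left): buffer="abzboeluzizz" (len 12), cursors c1@2 c2@8 c3@11, authorship ..1.....2..3
After op 3 (add_cursor(10)): buffer="abzboeluzizz" (len 12), cursors c1@2 c2@8 c4@10 c3@11, authorship ..1.....2..3
After op 4 (move_right): buffer="abzboeluzizz" (len 12), cursors c1@3 c2@9 c4@11 c3@12, authorship ..1.....2..3
After op 5 (move_right): buffer="abzboeluzizz" (len 12), cursors c1@4 c2@10 c3@12 c4@12, authorship ..1.....2..3
After op 6 (insert('t')): buffer="abzbtoeluzitzztt" (len 16), cursors c1@5 c2@12 c3@16 c4@16, authorship ..1.1....2.2.334
Authorship (.=original, N=cursor N): . . 1 . 1 . . . . 2 . 2 . 3 3 4
Index 14: author = 3

Answer: cursor 3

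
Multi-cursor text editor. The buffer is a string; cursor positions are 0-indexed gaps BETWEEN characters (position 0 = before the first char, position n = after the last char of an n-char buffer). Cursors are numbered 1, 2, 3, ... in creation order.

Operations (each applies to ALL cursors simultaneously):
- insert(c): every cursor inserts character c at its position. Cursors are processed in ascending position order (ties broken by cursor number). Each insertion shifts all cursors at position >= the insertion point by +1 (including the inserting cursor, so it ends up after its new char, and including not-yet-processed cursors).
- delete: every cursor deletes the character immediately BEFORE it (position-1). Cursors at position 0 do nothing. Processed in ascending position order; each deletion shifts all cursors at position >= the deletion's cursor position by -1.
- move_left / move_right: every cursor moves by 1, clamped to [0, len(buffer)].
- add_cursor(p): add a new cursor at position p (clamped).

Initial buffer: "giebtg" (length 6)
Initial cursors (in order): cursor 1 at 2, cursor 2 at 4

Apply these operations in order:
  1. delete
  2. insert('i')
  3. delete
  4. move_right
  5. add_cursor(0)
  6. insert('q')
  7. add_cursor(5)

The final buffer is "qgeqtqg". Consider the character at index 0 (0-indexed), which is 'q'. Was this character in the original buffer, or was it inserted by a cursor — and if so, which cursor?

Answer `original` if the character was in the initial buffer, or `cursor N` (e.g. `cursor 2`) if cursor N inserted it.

After op 1 (delete): buffer="getg" (len 4), cursors c1@1 c2@2, authorship ....
After op 2 (insert('i')): buffer="gieitg" (len 6), cursors c1@2 c2@4, authorship .1.2..
After op 3 (delete): buffer="getg" (len 4), cursors c1@1 c2@2, authorship ....
After op 4 (move_right): buffer="getg" (len 4), cursors c1@2 c2@3, authorship ....
After op 5 (add_cursor(0)): buffer="getg" (len 4), cursors c3@0 c1@2 c2@3, authorship ....
After op 6 (insert('q')): buffer="qgeqtqg" (len 7), cursors c3@1 c1@4 c2@6, authorship 3..1.2.
After op 7 (add_cursor(5)): buffer="qgeqtqg" (len 7), cursors c3@1 c1@4 c4@5 c2@6, authorship 3..1.2.
Authorship (.=original, N=cursor N): 3 . . 1 . 2 .
Index 0: author = 3

Answer: cursor 3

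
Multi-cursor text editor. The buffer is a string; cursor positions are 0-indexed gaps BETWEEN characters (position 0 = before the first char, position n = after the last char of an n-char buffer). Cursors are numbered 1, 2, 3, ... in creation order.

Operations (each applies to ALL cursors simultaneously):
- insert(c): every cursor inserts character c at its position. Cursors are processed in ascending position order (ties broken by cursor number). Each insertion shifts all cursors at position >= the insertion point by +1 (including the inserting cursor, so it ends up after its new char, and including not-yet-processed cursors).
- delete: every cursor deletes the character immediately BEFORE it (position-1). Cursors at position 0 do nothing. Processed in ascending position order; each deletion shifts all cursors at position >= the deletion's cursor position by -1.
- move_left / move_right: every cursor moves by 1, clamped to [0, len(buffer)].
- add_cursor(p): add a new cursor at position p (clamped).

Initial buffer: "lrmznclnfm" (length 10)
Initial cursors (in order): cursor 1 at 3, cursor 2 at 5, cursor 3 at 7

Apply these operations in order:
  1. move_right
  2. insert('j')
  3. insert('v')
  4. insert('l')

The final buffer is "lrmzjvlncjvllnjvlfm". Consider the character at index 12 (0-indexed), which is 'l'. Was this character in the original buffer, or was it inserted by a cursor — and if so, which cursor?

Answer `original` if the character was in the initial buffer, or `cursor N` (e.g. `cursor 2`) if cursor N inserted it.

After op 1 (move_right): buffer="lrmznclnfm" (len 10), cursors c1@4 c2@6 c3@8, authorship ..........
After op 2 (insert('j')): buffer="lrmzjncjlnjfm" (len 13), cursors c1@5 c2@8 c3@11, authorship ....1..2..3..
After op 3 (insert('v')): buffer="lrmzjvncjvlnjvfm" (len 16), cursors c1@6 c2@10 c3@14, authorship ....11..22..33..
After op 4 (insert('l')): buffer="lrmzjvlncjvllnjvlfm" (len 19), cursors c1@7 c2@12 c3@17, authorship ....111..222..333..
Authorship (.=original, N=cursor N): . . . . 1 1 1 . . 2 2 2 . . 3 3 3 . .
Index 12: author = original

Answer: original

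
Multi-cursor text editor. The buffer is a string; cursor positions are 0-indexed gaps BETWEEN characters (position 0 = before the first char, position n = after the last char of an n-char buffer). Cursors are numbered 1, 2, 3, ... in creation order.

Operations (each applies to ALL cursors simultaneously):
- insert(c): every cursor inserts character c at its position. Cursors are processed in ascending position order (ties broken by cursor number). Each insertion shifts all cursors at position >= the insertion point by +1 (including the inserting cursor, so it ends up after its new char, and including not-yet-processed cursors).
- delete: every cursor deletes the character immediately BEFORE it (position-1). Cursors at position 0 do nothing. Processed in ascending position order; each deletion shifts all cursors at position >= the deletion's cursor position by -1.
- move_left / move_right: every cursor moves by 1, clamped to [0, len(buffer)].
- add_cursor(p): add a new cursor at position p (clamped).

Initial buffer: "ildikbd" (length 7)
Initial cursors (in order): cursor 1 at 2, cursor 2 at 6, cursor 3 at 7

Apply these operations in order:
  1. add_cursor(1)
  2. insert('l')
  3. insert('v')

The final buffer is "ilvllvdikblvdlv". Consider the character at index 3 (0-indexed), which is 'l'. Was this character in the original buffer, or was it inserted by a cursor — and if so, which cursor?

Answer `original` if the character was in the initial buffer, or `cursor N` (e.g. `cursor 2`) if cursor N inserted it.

After op 1 (add_cursor(1)): buffer="ildikbd" (len 7), cursors c4@1 c1@2 c2@6 c3@7, authorship .......
After op 2 (insert('l')): buffer="illldikbldl" (len 11), cursors c4@2 c1@4 c2@9 c3@11, authorship .4.1....2.3
After op 3 (insert('v')): buffer="ilvllvdikblvdlv" (len 15), cursors c4@3 c1@6 c2@12 c3@15, authorship .44.11....22.33
Authorship (.=original, N=cursor N): . 4 4 . 1 1 . . . . 2 2 . 3 3
Index 3: author = original

Answer: original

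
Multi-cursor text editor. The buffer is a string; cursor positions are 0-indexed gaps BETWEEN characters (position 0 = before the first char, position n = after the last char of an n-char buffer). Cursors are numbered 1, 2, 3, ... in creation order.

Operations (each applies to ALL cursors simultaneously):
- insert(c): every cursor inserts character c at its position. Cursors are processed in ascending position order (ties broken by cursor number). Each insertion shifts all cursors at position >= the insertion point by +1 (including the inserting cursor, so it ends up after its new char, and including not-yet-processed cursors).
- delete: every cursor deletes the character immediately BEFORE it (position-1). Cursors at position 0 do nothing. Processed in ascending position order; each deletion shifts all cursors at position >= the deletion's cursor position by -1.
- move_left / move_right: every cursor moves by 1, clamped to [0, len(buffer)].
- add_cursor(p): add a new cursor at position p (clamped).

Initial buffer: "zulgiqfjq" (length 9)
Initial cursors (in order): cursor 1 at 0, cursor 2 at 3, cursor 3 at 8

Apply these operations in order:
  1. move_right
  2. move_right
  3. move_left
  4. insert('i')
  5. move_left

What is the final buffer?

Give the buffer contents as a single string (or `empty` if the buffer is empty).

Answer: ziulgiiqfjiq

Derivation:
After op 1 (move_right): buffer="zulgiqfjq" (len 9), cursors c1@1 c2@4 c3@9, authorship .........
After op 2 (move_right): buffer="zulgiqfjq" (len 9), cursors c1@2 c2@5 c3@9, authorship .........
After op 3 (move_left): buffer="zulgiqfjq" (len 9), cursors c1@1 c2@4 c3@8, authorship .........
After op 4 (insert('i')): buffer="ziulgiiqfjiq" (len 12), cursors c1@2 c2@6 c3@11, authorship .1...2....3.
After op 5 (move_left): buffer="ziulgiiqfjiq" (len 12), cursors c1@1 c2@5 c3@10, authorship .1...2....3.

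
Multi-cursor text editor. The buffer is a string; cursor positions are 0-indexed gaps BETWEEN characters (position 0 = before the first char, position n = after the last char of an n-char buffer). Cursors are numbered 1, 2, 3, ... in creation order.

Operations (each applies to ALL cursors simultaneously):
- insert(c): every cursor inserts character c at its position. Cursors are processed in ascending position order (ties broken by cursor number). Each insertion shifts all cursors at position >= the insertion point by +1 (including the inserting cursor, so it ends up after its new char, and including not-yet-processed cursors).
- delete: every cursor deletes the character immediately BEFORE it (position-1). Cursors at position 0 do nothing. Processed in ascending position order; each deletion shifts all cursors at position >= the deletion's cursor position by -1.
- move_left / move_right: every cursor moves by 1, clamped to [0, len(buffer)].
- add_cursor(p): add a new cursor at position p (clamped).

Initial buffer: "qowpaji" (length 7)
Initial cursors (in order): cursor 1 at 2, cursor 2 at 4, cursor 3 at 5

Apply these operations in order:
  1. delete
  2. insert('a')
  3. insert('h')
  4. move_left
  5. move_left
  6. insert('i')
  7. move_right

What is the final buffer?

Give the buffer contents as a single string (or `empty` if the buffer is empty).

After op 1 (delete): buffer="qwji" (len 4), cursors c1@1 c2@2 c3@2, authorship ....
After op 2 (insert('a')): buffer="qawaaji" (len 7), cursors c1@2 c2@5 c3@5, authorship .1.23..
After op 3 (insert('h')): buffer="qahwaahhji" (len 10), cursors c1@3 c2@8 c3@8, authorship .11.2323..
After op 4 (move_left): buffer="qahwaahhji" (len 10), cursors c1@2 c2@7 c3@7, authorship .11.2323..
After op 5 (move_left): buffer="qahwaahhji" (len 10), cursors c1@1 c2@6 c3@6, authorship .11.2323..
After op 6 (insert('i')): buffer="qiahwaaiihhji" (len 13), cursors c1@2 c2@9 c3@9, authorship .111.232323..
After op 7 (move_right): buffer="qiahwaaiihhji" (len 13), cursors c1@3 c2@10 c3@10, authorship .111.232323..

Answer: qiahwaaiihhji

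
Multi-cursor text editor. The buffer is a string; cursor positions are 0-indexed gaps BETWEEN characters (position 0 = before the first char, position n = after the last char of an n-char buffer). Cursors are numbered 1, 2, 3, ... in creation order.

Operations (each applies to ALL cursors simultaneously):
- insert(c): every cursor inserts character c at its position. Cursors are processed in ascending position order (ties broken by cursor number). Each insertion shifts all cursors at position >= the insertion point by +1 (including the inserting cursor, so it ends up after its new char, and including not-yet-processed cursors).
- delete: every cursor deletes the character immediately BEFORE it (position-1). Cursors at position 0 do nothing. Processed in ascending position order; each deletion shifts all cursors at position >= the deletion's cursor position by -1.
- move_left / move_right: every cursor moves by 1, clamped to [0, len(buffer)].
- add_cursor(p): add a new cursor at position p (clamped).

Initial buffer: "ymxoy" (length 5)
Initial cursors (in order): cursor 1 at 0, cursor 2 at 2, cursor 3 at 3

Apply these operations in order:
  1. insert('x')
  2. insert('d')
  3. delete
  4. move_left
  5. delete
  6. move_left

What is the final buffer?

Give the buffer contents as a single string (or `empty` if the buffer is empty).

After op 1 (insert('x')): buffer="xymxxxoy" (len 8), cursors c1@1 c2@4 c3@6, authorship 1..2.3..
After op 2 (insert('d')): buffer="xdymxdxxdoy" (len 11), cursors c1@2 c2@6 c3@9, authorship 11..22.33..
After op 3 (delete): buffer="xymxxxoy" (len 8), cursors c1@1 c2@4 c3@6, authorship 1..2.3..
After op 4 (move_left): buffer="xymxxxoy" (len 8), cursors c1@0 c2@3 c3@5, authorship 1..2.3..
After op 5 (delete): buffer="xyxxoy" (len 6), cursors c1@0 c2@2 c3@3, authorship 1.23..
After op 6 (move_left): buffer="xyxxoy" (len 6), cursors c1@0 c2@1 c3@2, authorship 1.23..

Answer: xyxxoy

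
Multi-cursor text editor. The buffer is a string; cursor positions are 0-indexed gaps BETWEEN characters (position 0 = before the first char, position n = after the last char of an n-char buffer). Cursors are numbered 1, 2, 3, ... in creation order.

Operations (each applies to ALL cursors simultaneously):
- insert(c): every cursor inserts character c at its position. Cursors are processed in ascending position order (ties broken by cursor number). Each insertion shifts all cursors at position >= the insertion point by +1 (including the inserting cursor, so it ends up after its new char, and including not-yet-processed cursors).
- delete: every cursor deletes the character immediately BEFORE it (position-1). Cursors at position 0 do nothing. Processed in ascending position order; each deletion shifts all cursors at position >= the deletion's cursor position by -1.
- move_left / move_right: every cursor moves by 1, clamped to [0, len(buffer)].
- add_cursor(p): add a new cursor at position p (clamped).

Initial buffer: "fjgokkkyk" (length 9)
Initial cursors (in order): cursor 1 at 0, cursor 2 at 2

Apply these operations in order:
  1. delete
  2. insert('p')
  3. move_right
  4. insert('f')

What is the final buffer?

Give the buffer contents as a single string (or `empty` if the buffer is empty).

After op 1 (delete): buffer="fgokkkyk" (len 8), cursors c1@0 c2@1, authorship ........
After op 2 (insert('p')): buffer="pfpgokkkyk" (len 10), cursors c1@1 c2@3, authorship 1.2.......
After op 3 (move_right): buffer="pfpgokkkyk" (len 10), cursors c1@2 c2@4, authorship 1.2.......
After op 4 (insert('f')): buffer="pffpgfokkkyk" (len 12), cursors c1@3 c2@6, authorship 1.12.2......

Answer: pffpgfokkkyk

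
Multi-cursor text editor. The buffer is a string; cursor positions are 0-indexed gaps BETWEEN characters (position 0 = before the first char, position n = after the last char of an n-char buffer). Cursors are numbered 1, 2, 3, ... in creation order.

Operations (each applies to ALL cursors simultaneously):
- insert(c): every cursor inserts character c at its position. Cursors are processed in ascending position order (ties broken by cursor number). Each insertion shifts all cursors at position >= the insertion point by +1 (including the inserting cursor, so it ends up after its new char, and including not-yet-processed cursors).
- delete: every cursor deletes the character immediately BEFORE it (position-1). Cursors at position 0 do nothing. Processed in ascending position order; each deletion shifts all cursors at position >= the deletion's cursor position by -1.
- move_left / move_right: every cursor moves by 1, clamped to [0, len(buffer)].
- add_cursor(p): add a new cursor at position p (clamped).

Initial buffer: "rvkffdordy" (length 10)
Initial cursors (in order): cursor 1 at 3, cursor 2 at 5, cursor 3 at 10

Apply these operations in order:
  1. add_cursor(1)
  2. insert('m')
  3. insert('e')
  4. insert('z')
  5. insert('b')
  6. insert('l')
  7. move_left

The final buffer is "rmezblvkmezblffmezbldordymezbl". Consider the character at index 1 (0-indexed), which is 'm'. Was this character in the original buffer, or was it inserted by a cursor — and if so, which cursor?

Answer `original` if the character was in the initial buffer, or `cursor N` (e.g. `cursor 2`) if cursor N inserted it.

Answer: cursor 4

Derivation:
After op 1 (add_cursor(1)): buffer="rvkffdordy" (len 10), cursors c4@1 c1@3 c2@5 c3@10, authorship ..........
After op 2 (insert('m')): buffer="rmvkmffmdordym" (len 14), cursors c4@2 c1@5 c2@8 c3@14, authorship .4..1..2.....3
After op 3 (insert('e')): buffer="rmevkmeffmedordyme" (len 18), cursors c4@3 c1@7 c2@11 c3@18, authorship .44..11..22.....33
After op 4 (insert('z')): buffer="rmezvkmezffmezdordymez" (len 22), cursors c4@4 c1@9 c2@14 c3@22, authorship .444..111..222.....333
After op 5 (insert('b')): buffer="rmezbvkmezbffmezbdordymezb" (len 26), cursors c4@5 c1@11 c2@17 c3@26, authorship .4444..1111..2222.....3333
After op 6 (insert('l')): buffer="rmezblvkmezblffmezbldordymezbl" (len 30), cursors c4@6 c1@13 c2@20 c3@30, authorship .44444..11111..22222.....33333
After op 7 (move_left): buffer="rmezblvkmezblffmezbldordymezbl" (len 30), cursors c4@5 c1@12 c2@19 c3@29, authorship .44444..11111..22222.....33333
Authorship (.=original, N=cursor N): . 4 4 4 4 4 . . 1 1 1 1 1 . . 2 2 2 2 2 . . . . . 3 3 3 3 3
Index 1: author = 4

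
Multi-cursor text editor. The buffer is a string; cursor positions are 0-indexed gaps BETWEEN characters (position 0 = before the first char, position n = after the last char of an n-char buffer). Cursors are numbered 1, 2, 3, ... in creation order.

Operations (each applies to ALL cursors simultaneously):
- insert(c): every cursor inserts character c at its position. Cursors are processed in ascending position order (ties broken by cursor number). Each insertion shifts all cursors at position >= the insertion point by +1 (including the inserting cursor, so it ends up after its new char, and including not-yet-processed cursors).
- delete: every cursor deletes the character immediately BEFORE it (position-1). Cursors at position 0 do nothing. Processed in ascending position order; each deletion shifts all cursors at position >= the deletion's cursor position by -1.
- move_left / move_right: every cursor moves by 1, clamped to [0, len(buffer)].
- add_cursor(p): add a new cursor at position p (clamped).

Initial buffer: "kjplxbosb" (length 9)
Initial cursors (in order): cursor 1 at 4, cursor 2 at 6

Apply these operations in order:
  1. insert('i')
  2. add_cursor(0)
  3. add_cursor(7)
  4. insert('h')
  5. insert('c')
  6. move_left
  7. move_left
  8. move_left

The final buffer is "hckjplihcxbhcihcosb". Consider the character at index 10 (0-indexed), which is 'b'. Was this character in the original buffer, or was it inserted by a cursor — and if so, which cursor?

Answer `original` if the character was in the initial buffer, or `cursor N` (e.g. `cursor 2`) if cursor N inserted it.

Answer: original

Derivation:
After op 1 (insert('i')): buffer="kjplixbiosb" (len 11), cursors c1@5 c2@8, authorship ....1..2...
After op 2 (add_cursor(0)): buffer="kjplixbiosb" (len 11), cursors c3@0 c1@5 c2@8, authorship ....1..2...
After op 3 (add_cursor(7)): buffer="kjplixbiosb" (len 11), cursors c3@0 c1@5 c4@7 c2@8, authorship ....1..2...
After op 4 (insert('h')): buffer="hkjplihxbhihosb" (len 15), cursors c3@1 c1@7 c4@10 c2@12, authorship 3....11..422...
After op 5 (insert('c')): buffer="hckjplihcxbhcihcosb" (len 19), cursors c3@2 c1@9 c4@13 c2@16, authorship 33....111..44222...
After op 6 (move_left): buffer="hckjplihcxbhcihcosb" (len 19), cursors c3@1 c1@8 c4@12 c2@15, authorship 33....111..44222...
After op 7 (move_left): buffer="hckjplihcxbhcihcosb" (len 19), cursors c3@0 c1@7 c4@11 c2@14, authorship 33....111..44222...
After op 8 (move_left): buffer="hckjplihcxbhcihcosb" (len 19), cursors c3@0 c1@6 c4@10 c2@13, authorship 33....111..44222...
Authorship (.=original, N=cursor N): 3 3 . . . . 1 1 1 . . 4 4 2 2 2 . . .
Index 10: author = original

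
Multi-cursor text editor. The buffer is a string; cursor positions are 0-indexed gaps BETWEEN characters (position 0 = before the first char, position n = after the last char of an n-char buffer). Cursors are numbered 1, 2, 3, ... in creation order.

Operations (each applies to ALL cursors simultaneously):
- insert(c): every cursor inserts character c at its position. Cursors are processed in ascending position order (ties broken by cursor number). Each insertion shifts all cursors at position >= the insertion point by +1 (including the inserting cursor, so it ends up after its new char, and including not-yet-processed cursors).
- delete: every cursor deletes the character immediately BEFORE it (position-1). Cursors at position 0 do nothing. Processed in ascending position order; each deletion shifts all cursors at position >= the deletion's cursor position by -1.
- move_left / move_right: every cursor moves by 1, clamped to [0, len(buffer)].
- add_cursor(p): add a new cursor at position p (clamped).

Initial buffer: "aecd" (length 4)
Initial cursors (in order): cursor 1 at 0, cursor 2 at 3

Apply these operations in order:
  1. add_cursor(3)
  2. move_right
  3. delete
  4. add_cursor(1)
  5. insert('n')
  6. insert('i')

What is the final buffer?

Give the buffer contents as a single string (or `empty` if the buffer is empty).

Answer: niennniii

Derivation:
After op 1 (add_cursor(3)): buffer="aecd" (len 4), cursors c1@0 c2@3 c3@3, authorship ....
After op 2 (move_right): buffer="aecd" (len 4), cursors c1@1 c2@4 c3@4, authorship ....
After op 3 (delete): buffer="e" (len 1), cursors c1@0 c2@1 c3@1, authorship .
After op 4 (add_cursor(1)): buffer="e" (len 1), cursors c1@0 c2@1 c3@1 c4@1, authorship .
After op 5 (insert('n')): buffer="nennn" (len 5), cursors c1@1 c2@5 c3@5 c4@5, authorship 1.234
After op 6 (insert('i')): buffer="niennniii" (len 9), cursors c1@2 c2@9 c3@9 c4@9, authorship 11.234234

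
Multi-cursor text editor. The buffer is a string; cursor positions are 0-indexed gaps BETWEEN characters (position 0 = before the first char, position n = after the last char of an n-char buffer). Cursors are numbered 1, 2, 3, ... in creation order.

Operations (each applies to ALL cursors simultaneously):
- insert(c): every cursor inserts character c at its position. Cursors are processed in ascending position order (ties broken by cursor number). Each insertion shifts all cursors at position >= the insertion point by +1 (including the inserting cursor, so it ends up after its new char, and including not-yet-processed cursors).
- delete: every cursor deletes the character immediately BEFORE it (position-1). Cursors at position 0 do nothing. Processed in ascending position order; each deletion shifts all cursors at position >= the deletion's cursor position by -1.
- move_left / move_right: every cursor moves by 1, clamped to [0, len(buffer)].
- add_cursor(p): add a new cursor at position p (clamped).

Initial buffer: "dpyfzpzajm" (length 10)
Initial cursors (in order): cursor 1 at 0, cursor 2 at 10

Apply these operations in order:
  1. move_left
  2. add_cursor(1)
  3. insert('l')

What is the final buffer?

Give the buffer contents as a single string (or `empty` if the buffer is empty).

After op 1 (move_left): buffer="dpyfzpzajm" (len 10), cursors c1@0 c2@9, authorship ..........
After op 2 (add_cursor(1)): buffer="dpyfzpzajm" (len 10), cursors c1@0 c3@1 c2@9, authorship ..........
After op 3 (insert('l')): buffer="ldlpyfzpzajlm" (len 13), cursors c1@1 c3@3 c2@12, authorship 1.3........2.

Answer: ldlpyfzpzajlm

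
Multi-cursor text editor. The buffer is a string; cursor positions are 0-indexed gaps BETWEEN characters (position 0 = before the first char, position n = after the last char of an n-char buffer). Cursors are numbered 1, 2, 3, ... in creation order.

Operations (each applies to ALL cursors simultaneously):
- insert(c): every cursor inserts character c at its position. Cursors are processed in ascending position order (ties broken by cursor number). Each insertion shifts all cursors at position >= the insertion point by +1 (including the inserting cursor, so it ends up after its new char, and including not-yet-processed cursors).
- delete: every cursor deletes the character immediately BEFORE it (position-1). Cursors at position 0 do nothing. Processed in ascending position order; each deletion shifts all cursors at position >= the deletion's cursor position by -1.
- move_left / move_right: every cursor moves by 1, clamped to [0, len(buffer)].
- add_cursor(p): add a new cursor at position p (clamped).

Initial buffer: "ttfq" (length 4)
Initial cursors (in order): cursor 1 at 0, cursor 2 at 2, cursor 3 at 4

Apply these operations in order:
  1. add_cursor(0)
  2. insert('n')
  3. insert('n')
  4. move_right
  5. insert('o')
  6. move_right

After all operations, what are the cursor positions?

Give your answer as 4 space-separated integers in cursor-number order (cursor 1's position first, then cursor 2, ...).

Answer: 8 13 16 8

Derivation:
After op 1 (add_cursor(0)): buffer="ttfq" (len 4), cursors c1@0 c4@0 c2@2 c3@4, authorship ....
After op 2 (insert('n')): buffer="nnttnfqn" (len 8), cursors c1@2 c4@2 c2@5 c3@8, authorship 14..2..3
After op 3 (insert('n')): buffer="nnnnttnnfqnn" (len 12), cursors c1@4 c4@4 c2@8 c3@12, authorship 1414..22..33
After op 4 (move_right): buffer="nnnnttnnfqnn" (len 12), cursors c1@5 c4@5 c2@9 c3@12, authorship 1414..22..33
After op 5 (insert('o')): buffer="nnnntootnnfoqnno" (len 16), cursors c1@7 c4@7 c2@12 c3@16, authorship 1414.14.22.2.333
After op 6 (move_right): buffer="nnnntootnnfoqnno" (len 16), cursors c1@8 c4@8 c2@13 c3@16, authorship 1414.14.22.2.333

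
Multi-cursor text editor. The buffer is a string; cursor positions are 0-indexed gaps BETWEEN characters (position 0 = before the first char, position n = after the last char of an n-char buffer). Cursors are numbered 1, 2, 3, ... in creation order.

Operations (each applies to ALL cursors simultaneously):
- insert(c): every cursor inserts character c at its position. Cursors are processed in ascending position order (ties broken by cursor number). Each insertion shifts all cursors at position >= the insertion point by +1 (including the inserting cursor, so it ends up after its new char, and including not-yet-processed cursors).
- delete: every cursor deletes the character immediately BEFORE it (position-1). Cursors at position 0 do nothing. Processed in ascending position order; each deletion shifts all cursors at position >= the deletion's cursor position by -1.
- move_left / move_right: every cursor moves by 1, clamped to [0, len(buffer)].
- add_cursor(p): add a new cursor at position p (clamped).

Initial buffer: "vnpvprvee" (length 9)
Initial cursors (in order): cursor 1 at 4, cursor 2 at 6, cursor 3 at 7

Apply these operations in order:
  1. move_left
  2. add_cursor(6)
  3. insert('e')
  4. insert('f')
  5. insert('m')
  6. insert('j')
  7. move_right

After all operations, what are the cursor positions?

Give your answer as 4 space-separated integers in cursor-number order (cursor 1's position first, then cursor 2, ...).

Answer: 8 14 23 23

Derivation:
After op 1 (move_left): buffer="vnpvprvee" (len 9), cursors c1@3 c2@5 c3@6, authorship .........
After op 2 (add_cursor(6)): buffer="vnpvprvee" (len 9), cursors c1@3 c2@5 c3@6 c4@6, authorship .........
After op 3 (insert('e')): buffer="vnpevpereevee" (len 13), cursors c1@4 c2@7 c3@10 c4@10, authorship ...1..2.34...
After op 4 (insert('f')): buffer="vnpefvpefreeffvee" (len 17), cursors c1@5 c2@9 c3@14 c4@14, authorship ...11..22.3434...
After op 5 (insert('m')): buffer="vnpefmvpefmreeffmmvee" (len 21), cursors c1@6 c2@11 c3@18 c4@18, authorship ...111..222.343434...
After op 6 (insert('j')): buffer="vnpefmjvpefmjreeffmmjjvee" (len 25), cursors c1@7 c2@13 c3@22 c4@22, authorship ...1111..2222.34343434...
After op 7 (move_right): buffer="vnpefmjvpefmjreeffmmjjvee" (len 25), cursors c1@8 c2@14 c3@23 c4@23, authorship ...1111..2222.34343434...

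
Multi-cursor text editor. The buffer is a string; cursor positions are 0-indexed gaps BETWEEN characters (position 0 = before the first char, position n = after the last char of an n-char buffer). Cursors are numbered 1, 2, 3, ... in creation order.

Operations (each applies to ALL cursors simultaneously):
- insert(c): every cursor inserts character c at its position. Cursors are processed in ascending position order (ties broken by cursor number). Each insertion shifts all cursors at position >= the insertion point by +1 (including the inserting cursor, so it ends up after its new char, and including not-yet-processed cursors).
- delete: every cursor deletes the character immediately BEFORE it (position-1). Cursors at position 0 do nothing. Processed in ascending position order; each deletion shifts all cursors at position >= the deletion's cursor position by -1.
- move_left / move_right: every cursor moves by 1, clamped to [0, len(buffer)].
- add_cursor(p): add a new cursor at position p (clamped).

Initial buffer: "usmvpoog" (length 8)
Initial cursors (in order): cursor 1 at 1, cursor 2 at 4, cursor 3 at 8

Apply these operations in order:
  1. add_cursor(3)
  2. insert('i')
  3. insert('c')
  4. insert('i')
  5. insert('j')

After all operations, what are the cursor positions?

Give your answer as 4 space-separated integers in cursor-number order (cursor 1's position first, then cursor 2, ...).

Answer: 5 16 24 11

Derivation:
After op 1 (add_cursor(3)): buffer="usmvpoog" (len 8), cursors c1@1 c4@3 c2@4 c3@8, authorship ........
After op 2 (insert('i')): buffer="uismivipoogi" (len 12), cursors c1@2 c4@5 c2@7 c3@12, authorship .1..4.2....3
After op 3 (insert('c')): buffer="uicsmicvicpoogic" (len 16), cursors c1@3 c4@7 c2@10 c3@16, authorship .11..44.22....33
After op 4 (insert('i')): buffer="uicismicivicipoogici" (len 20), cursors c1@4 c4@9 c2@13 c3@20, authorship .111..444.222....333
After op 5 (insert('j')): buffer="uicijsmicijvicijpoogicij" (len 24), cursors c1@5 c4@11 c2@16 c3@24, authorship .1111..4444.2222....3333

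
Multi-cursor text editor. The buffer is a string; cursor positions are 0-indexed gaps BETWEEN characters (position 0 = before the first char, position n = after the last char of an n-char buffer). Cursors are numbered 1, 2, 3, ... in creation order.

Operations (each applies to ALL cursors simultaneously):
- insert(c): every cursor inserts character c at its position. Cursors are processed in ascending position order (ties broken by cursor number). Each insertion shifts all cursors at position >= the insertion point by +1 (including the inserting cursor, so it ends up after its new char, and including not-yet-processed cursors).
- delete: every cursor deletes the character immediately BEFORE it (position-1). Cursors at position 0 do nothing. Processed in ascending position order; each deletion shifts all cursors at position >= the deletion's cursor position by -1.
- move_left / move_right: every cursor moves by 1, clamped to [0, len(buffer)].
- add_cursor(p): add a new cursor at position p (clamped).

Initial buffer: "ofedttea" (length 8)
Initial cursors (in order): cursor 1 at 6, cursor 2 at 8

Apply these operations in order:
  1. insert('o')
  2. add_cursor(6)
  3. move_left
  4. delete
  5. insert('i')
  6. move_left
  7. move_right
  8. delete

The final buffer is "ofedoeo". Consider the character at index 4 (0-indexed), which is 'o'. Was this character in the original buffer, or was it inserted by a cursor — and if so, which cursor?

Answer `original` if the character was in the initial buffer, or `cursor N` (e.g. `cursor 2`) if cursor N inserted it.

After op 1 (insert('o')): buffer="ofedttoeao" (len 10), cursors c1@7 c2@10, authorship ......1..2
After op 2 (add_cursor(6)): buffer="ofedttoeao" (len 10), cursors c3@6 c1@7 c2@10, authorship ......1..2
After op 3 (move_left): buffer="ofedttoeao" (len 10), cursors c3@5 c1@6 c2@9, authorship ......1..2
After op 4 (delete): buffer="ofedoeo" (len 7), cursors c1@4 c3@4 c2@6, authorship ....1.2
After op 5 (insert('i')): buffer="ofediioeio" (len 10), cursors c1@6 c3@6 c2@9, authorship ....131.22
After op 6 (move_left): buffer="ofediioeio" (len 10), cursors c1@5 c3@5 c2@8, authorship ....131.22
After op 7 (move_right): buffer="ofediioeio" (len 10), cursors c1@6 c3@6 c2@9, authorship ....131.22
After op 8 (delete): buffer="ofedoeo" (len 7), cursors c1@4 c3@4 c2@6, authorship ....1.2
Authorship (.=original, N=cursor N): . . . . 1 . 2
Index 4: author = 1

Answer: cursor 1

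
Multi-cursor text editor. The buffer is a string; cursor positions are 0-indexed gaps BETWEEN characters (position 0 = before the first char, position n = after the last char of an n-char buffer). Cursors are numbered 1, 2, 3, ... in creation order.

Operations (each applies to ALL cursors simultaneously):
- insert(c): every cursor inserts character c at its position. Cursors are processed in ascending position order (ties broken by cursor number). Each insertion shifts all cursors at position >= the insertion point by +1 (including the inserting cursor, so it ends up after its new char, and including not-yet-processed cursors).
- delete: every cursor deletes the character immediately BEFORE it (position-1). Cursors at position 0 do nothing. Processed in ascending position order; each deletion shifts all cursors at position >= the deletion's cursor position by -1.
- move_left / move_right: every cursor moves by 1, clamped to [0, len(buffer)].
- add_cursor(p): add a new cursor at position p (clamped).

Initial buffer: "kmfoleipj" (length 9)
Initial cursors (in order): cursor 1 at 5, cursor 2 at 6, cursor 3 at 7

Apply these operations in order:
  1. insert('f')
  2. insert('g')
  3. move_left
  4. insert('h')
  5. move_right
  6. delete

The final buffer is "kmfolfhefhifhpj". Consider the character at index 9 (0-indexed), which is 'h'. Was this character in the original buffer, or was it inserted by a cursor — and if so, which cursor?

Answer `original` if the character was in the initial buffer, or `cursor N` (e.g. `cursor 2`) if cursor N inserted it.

Answer: cursor 2

Derivation:
After op 1 (insert('f')): buffer="kmfolfefifpj" (len 12), cursors c1@6 c2@8 c3@10, authorship .....1.2.3..
After op 2 (insert('g')): buffer="kmfolfgefgifgpj" (len 15), cursors c1@7 c2@10 c3@13, authorship .....11.22.33..
After op 3 (move_left): buffer="kmfolfgefgifgpj" (len 15), cursors c1@6 c2@9 c3@12, authorship .....11.22.33..
After op 4 (insert('h')): buffer="kmfolfhgefhgifhgpj" (len 18), cursors c1@7 c2@11 c3@15, authorship .....111.222.333..
After op 5 (move_right): buffer="kmfolfhgefhgifhgpj" (len 18), cursors c1@8 c2@12 c3@16, authorship .....111.222.333..
After op 6 (delete): buffer="kmfolfhefhifhpj" (len 15), cursors c1@7 c2@10 c3@13, authorship .....11.22.33..
Authorship (.=original, N=cursor N): . . . . . 1 1 . 2 2 . 3 3 . .
Index 9: author = 2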